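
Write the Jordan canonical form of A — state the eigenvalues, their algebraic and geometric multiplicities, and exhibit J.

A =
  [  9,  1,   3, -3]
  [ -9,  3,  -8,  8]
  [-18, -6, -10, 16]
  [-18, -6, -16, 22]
J_3(6) ⊕ J_1(6)

The characteristic polynomial is
  det(x·I − A) = x^4 - 24*x^3 + 216*x^2 - 864*x + 1296 = (x - 6)^4

Eigenvalues and multiplicities (the geometric multiplicity of λ is n − rank(A − λI), which equals the number of Jordan blocks for λ):
  λ = 6: algebraic multiplicity = 4, geometric multiplicity = 2

Determining the block sizes for each eigenvalue:
  λ = 6: with am = 4 and gm = 2, the partition is not yet determined (e.g. several partitions of 4 into 2 parts exist). Let N = A − (6)·I. Computing rank(N^1) = 2, rank(N^2) = 1, rank(N^3) = 0; the number of blocks of size ≥ j is rank(N^{j−1}) − rank(N^j), giving [2, 1, 1]. So we have 1 block(s) of size 3, 1 block(s) of size 1 → block sizes [3, 1]

Assembling the blocks gives a Jordan form
J =
  [6, 1, 0, 0]
  [0, 6, 1, 0]
  [0, 0, 6, 0]
  [0, 0, 0, 6]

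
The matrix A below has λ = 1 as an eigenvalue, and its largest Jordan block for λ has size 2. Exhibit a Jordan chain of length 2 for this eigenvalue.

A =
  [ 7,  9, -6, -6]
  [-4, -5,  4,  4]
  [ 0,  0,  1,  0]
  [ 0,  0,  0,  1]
A Jordan chain for λ = 1 of length 2:
v_1 = (6, -4, 0, 0)ᵀ
v_2 = (1, 0, 0, 0)ᵀ

Let N = A − (1)·I. We want v_2 with N^2 v_2 = 0 but N^1 v_2 ≠ 0; then v_{j-1} := N · v_j for j = 2, …, 2.

Pick v_2 = (1, 0, 0, 0)ᵀ.
Then v_1 = N · v_2 = (6, -4, 0, 0)ᵀ.

Sanity check: (A − (1)·I) v_1 = (0, 0, 0, 0)ᵀ = 0. ✓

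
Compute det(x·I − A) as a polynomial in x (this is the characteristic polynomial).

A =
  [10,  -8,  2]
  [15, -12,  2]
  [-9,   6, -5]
x^3 + 7*x^2 + 16*x + 12

Expanding det(x·I − A) (e.g. by cofactor expansion or by noting that A is similar to its Jordan form J, which has the same characteristic polynomial as A) gives
  χ_A(x) = x^3 + 7*x^2 + 16*x + 12
which factors as (x + 2)^2*(x + 3). The eigenvalues (with algebraic multiplicities) are λ = -3 with multiplicity 1, λ = -2 with multiplicity 2.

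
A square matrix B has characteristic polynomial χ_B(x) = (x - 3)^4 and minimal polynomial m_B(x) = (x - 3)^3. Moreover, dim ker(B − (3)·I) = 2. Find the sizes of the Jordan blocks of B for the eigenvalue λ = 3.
Block sizes for λ = 3: [3, 1]

Step 1 — from the characteristic polynomial, algebraic multiplicity of λ = 3 is 4. From dim ker(B − (3)·I) = 2, there are exactly 2 Jordan blocks for λ = 3.
Step 2 — from the minimal polynomial, the factor (x − 3)^3 tells us the largest block for λ = 3 has size 3.
Step 3 — with total size 4, 2 blocks, and largest block 3, the block sizes (in nonincreasing order) are [3, 1].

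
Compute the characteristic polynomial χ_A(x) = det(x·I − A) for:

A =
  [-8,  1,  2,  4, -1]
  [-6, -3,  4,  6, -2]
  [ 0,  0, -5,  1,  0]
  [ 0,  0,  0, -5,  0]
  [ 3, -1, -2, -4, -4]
x^5 + 25*x^4 + 250*x^3 + 1250*x^2 + 3125*x + 3125

Expanding det(x·I − A) (e.g. by cofactor expansion or by noting that A is similar to its Jordan form J, which has the same characteristic polynomial as A) gives
  χ_A(x) = x^5 + 25*x^4 + 250*x^3 + 1250*x^2 + 3125*x + 3125
which factors as (x + 5)^5. The eigenvalues (with algebraic multiplicities) are λ = -5 with multiplicity 5.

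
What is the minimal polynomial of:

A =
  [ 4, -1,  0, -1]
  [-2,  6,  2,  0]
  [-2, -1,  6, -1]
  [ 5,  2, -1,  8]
x^3 - 18*x^2 + 108*x - 216

The characteristic polynomial is χ_A(x) = (x - 6)^4, so the eigenvalues are known. The minimal polynomial is
  m_A(x) = Π_λ (x − λ)^{k_λ}
where k_λ is the size of the *largest* Jordan block for λ (equivalently, the smallest k with (A − λI)^k v = 0 for every generalised eigenvector v of λ).

  λ = 6: largest Jordan block has size 3, contributing (x − 6)^3

So m_A(x) = (x - 6)^3 = x^3 - 18*x^2 + 108*x - 216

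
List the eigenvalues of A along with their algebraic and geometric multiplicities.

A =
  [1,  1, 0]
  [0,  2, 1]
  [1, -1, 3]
λ = 2: alg = 3, geom = 1

Step 1 — factor the characteristic polynomial to read off the algebraic multiplicities:
  χ_A(x) = (x - 2)^3

Step 2 — compute geometric multiplicities via the rank-nullity identity g(λ) = n − rank(A − λI):
  rank(A − (2)·I) = 2, so dim ker(A − (2)·I) = n − 2 = 1

Summary:
  λ = 2: algebraic multiplicity = 3, geometric multiplicity = 1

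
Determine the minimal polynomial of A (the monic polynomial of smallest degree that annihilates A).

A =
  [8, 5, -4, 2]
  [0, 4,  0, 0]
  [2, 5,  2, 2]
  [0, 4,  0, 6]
x^3 - 14*x^2 + 64*x - 96

The characteristic polynomial is χ_A(x) = (x - 6)^2*(x - 4)^2, so the eigenvalues are known. The minimal polynomial is
  m_A(x) = Π_λ (x − λ)^{k_λ}
where k_λ is the size of the *largest* Jordan block for λ (equivalently, the smallest k with (A − λI)^k v = 0 for every generalised eigenvector v of λ).

  λ = 4: largest Jordan block has size 2, contributing (x − 4)^2
  λ = 6: largest Jordan block has size 1, contributing (x − 6)

So m_A(x) = (x - 6)*(x - 4)^2 = x^3 - 14*x^2 + 64*x - 96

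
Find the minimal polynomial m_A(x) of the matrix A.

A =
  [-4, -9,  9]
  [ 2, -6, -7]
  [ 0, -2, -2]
x^3 + 12*x^2 + 48*x + 64

The characteristic polynomial is χ_A(x) = (x + 4)^3, so the eigenvalues are known. The minimal polynomial is
  m_A(x) = Π_λ (x − λ)^{k_λ}
where k_λ is the size of the *largest* Jordan block for λ (equivalently, the smallest k with (A − λI)^k v = 0 for every generalised eigenvector v of λ).

  λ = -4: largest Jordan block has size 3, contributing (x + 4)^3

So m_A(x) = (x + 4)^3 = x^3 + 12*x^2 + 48*x + 64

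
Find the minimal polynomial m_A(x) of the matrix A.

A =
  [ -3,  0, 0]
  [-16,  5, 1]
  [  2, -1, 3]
x^3 - 5*x^2 - 8*x + 48

The characteristic polynomial is χ_A(x) = (x - 4)^2*(x + 3), so the eigenvalues are known. The minimal polynomial is
  m_A(x) = Π_λ (x − λ)^{k_λ}
where k_λ is the size of the *largest* Jordan block for λ (equivalently, the smallest k with (A − λI)^k v = 0 for every generalised eigenvector v of λ).

  λ = -3: largest Jordan block has size 1, contributing (x + 3)
  λ = 4: largest Jordan block has size 2, contributing (x − 4)^2

So m_A(x) = (x - 4)^2*(x + 3) = x^3 - 5*x^2 - 8*x + 48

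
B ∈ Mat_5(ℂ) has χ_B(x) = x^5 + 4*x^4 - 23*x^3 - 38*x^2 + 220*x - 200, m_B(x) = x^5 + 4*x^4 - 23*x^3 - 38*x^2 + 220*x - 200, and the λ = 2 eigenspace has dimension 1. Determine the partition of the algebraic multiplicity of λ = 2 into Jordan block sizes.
Block sizes for λ = 2: [3]

Step 1 — from the characteristic polynomial, algebraic multiplicity of λ = 2 is 3. From dim ker(B − (2)·I) = 1, there are exactly 1 Jordan blocks for λ = 2.
Step 2 — from the minimal polynomial, the factor (x − 2)^3 tells us the largest block for λ = 2 has size 3.
Step 3 — with total size 3, 1 blocks, and largest block 3, the block sizes (in nonincreasing order) are [3].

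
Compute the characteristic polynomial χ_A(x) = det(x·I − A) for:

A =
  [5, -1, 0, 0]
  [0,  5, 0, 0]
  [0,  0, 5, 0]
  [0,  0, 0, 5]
x^4 - 20*x^3 + 150*x^2 - 500*x + 625

Expanding det(x·I − A) (e.g. by cofactor expansion or by noting that A is similar to its Jordan form J, which has the same characteristic polynomial as A) gives
  χ_A(x) = x^4 - 20*x^3 + 150*x^2 - 500*x + 625
which factors as (x - 5)^4. The eigenvalues (with algebraic multiplicities) are λ = 5 with multiplicity 4.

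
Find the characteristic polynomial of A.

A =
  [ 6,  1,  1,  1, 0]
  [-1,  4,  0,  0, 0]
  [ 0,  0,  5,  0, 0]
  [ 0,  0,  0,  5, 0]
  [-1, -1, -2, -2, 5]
x^5 - 25*x^4 + 250*x^3 - 1250*x^2 + 3125*x - 3125

Expanding det(x·I − A) (e.g. by cofactor expansion or by noting that A is similar to its Jordan form J, which has the same characteristic polynomial as A) gives
  χ_A(x) = x^5 - 25*x^4 + 250*x^3 - 1250*x^2 + 3125*x - 3125
which factors as (x - 5)^5. The eigenvalues (with algebraic multiplicities) are λ = 5 with multiplicity 5.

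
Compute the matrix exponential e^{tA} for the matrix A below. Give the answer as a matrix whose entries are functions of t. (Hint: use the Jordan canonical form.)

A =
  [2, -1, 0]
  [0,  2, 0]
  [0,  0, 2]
e^{tA} =
  [exp(2*t), -t*exp(2*t), 0]
  [0, exp(2*t), 0]
  [0, 0, exp(2*t)]

Strategy: write A = P · J · P⁻¹ where J is a Jordan canonical form, so e^{tA} = P · e^{tJ} · P⁻¹, and e^{tJ} can be computed block-by-block.

A has Jordan form
J =
  [2, 1, 0]
  [0, 2, 0]
  [0, 0, 2]
(up to reordering of blocks).

Per-block formulas:
  For a 1×1 block at λ = 2: exp(t · [2]) = [e^(2t)].
  For a 2×2 Jordan block J_2(2): exp(t · J_2(2)) = e^(2t)·(I + t·N), where N is the 2×2 nilpotent shift.

After assembling e^{tJ} and conjugating by P, we get:

e^{tA} =
  [exp(2*t), -t*exp(2*t), 0]
  [0, exp(2*t), 0]
  [0, 0, exp(2*t)]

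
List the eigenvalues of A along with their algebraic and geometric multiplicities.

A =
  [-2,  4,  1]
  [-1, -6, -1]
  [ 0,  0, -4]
λ = -4: alg = 3, geom = 1

Step 1 — factor the characteristic polynomial to read off the algebraic multiplicities:
  χ_A(x) = (x + 4)^3

Step 2 — compute geometric multiplicities via the rank-nullity identity g(λ) = n − rank(A − λI):
  rank(A − (-4)·I) = 2, so dim ker(A − (-4)·I) = n − 2 = 1

Summary:
  λ = -4: algebraic multiplicity = 3, geometric multiplicity = 1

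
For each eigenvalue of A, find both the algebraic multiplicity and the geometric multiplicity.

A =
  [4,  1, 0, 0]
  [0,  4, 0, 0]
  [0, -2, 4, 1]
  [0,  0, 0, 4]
λ = 4: alg = 4, geom = 2

Step 1 — factor the characteristic polynomial to read off the algebraic multiplicities:
  χ_A(x) = (x - 4)^4

Step 2 — compute geometric multiplicities via the rank-nullity identity g(λ) = n − rank(A − λI):
  rank(A − (4)·I) = 2, so dim ker(A − (4)·I) = n − 2 = 2

Summary:
  λ = 4: algebraic multiplicity = 4, geometric multiplicity = 2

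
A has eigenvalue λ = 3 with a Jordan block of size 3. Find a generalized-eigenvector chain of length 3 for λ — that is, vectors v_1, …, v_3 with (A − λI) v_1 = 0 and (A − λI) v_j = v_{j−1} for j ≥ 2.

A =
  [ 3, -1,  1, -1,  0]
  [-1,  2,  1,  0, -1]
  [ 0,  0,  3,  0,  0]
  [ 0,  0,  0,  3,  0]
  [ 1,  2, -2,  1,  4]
A Jordan chain for λ = 3 of length 3:
v_1 = (1, 0, 0, 0, -1)ᵀ
v_2 = (0, -1, 0, 0, 1)ᵀ
v_3 = (1, 0, 0, 0, 0)ᵀ

Let N = A − (3)·I. We want v_3 with N^3 v_3 = 0 but N^2 v_3 ≠ 0; then v_{j-1} := N · v_j for j = 3, …, 2.

Pick v_3 = (1, 0, 0, 0, 0)ᵀ.
Then v_2 = N · v_3 = (0, -1, 0, 0, 1)ᵀ.
Then v_1 = N · v_2 = (1, 0, 0, 0, -1)ᵀ.

Sanity check: (A − (3)·I) v_1 = (0, 0, 0, 0, 0)ᵀ = 0. ✓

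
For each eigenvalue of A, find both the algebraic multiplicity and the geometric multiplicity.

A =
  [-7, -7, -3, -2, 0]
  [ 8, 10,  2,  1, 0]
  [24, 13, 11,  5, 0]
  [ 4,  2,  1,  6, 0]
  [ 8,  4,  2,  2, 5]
λ = 5: alg = 5, geom = 3

Step 1 — factor the characteristic polynomial to read off the algebraic multiplicities:
  χ_A(x) = (x - 5)^5

Step 2 — compute geometric multiplicities via the rank-nullity identity g(λ) = n − rank(A − λI):
  rank(A − (5)·I) = 2, so dim ker(A − (5)·I) = n − 2 = 3

Summary:
  λ = 5: algebraic multiplicity = 5, geometric multiplicity = 3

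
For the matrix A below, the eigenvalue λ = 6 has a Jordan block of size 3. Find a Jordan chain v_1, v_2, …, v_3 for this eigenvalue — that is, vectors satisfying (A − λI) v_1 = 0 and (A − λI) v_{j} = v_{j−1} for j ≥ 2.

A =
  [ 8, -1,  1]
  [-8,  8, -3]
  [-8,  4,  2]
A Jordan chain for λ = 6 of length 3:
v_1 = (4, -8, -16)ᵀ
v_2 = (2, -8, -8)ᵀ
v_3 = (1, 0, 0)ᵀ

Let N = A − (6)·I. We want v_3 with N^3 v_3 = 0 but N^2 v_3 ≠ 0; then v_{j-1} := N · v_j for j = 3, …, 2.

Pick v_3 = (1, 0, 0)ᵀ.
Then v_2 = N · v_3 = (2, -8, -8)ᵀ.
Then v_1 = N · v_2 = (4, -8, -16)ᵀ.

Sanity check: (A − (6)·I) v_1 = (0, 0, 0)ᵀ = 0. ✓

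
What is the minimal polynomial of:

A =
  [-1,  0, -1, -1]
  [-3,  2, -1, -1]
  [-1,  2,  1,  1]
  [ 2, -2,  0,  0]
x^3 - 2*x^2

The characteristic polynomial is χ_A(x) = x^3*(x - 2), so the eigenvalues are known. The minimal polynomial is
  m_A(x) = Π_λ (x − λ)^{k_λ}
where k_λ is the size of the *largest* Jordan block for λ (equivalently, the smallest k with (A − λI)^k v = 0 for every generalised eigenvector v of λ).

  λ = 0: largest Jordan block has size 2, contributing (x − 0)^2
  λ = 2: largest Jordan block has size 1, contributing (x − 2)

So m_A(x) = x^2*(x - 2) = x^3 - 2*x^2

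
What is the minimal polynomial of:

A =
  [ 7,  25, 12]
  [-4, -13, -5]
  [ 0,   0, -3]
x^3 + 9*x^2 + 27*x + 27

The characteristic polynomial is χ_A(x) = (x + 3)^3, so the eigenvalues are known. The minimal polynomial is
  m_A(x) = Π_λ (x − λ)^{k_λ}
where k_λ is the size of the *largest* Jordan block for λ (equivalently, the smallest k with (A − λI)^k v = 0 for every generalised eigenvector v of λ).

  λ = -3: largest Jordan block has size 3, contributing (x + 3)^3

So m_A(x) = (x + 3)^3 = x^3 + 9*x^2 + 27*x + 27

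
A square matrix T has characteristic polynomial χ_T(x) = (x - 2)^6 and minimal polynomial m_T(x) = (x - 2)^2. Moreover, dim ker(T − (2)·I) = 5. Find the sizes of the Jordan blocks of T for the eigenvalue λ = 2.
Block sizes for λ = 2: [2, 1, 1, 1, 1]

Step 1 — from the characteristic polynomial, algebraic multiplicity of λ = 2 is 6. From dim ker(T − (2)·I) = 5, there are exactly 5 Jordan blocks for λ = 2.
Step 2 — from the minimal polynomial, the factor (x − 2)^2 tells us the largest block for λ = 2 has size 2.
Step 3 — with total size 6, 5 blocks, and largest block 2, the block sizes (in nonincreasing order) are [2, 1, 1, 1, 1].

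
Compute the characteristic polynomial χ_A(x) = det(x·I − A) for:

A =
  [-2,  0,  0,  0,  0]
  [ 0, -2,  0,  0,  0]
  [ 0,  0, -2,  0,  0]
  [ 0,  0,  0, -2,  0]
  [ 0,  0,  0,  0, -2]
x^5 + 10*x^4 + 40*x^3 + 80*x^2 + 80*x + 32

Expanding det(x·I − A) (e.g. by cofactor expansion or by noting that A is similar to its Jordan form J, which has the same characteristic polynomial as A) gives
  χ_A(x) = x^5 + 10*x^4 + 40*x^3 + 80*x^2 + 80*x + 32
which factors as (x + 2)^5. The eigenvalues (with algebraic multiplicities) are λ = -2 with multiplicity 5.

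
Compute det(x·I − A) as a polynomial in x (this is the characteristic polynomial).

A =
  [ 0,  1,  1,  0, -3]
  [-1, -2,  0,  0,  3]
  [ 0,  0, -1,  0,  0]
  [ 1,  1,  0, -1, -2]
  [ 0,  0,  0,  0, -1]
x^5 + 5*x^4 + 10*x^3 + 10*x^2 + 5*x + 1

Expanding det(x·I − A) (e.g. by cofactor expansion or by noting that A is similar to its Jordan form J, which has the same characteristic polynomial as A) gives
  χ_A(x) = x^5 + 5*x^4 + 10*x^3 + 10*x^2 + 5*x + 1
which factors as (x + 1)^5. The eigenvalues (with algebraic multiplicities) are λ = -1 with multiplicity 5.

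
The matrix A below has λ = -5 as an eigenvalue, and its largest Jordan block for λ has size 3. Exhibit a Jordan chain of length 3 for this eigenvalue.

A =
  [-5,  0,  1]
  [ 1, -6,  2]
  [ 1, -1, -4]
A Jordan chain for λ = -5 of length 3:
v_1 = (1, 1, 0)ᵀ
v_2 = (0, 1, 1)ᵀ
v_3 = (1, 0, 0)ᵀ

Let N = A − (-5)·I. We want v_3 with N^3 v_3 = 0 but N^2 v_3 ≠ 0; then v_{j-1} := N · v_j for j = 3, …, 2.

Pick v_3 = (1, 0, 0)ᵀ.
Then v_2 = N · v_3 = (0, 1, 1)ᵀ.
Then v_1 = N · v_2 = (1, 1, 0)ᵀ.

Sanity check: (A − (-5)·I) v_1 = (0, 0, 0)ᵀ = 0. ✓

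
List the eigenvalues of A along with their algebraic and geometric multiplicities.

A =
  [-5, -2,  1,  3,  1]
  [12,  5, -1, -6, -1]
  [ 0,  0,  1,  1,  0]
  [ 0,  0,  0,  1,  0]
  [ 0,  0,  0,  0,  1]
λ = -1: alg = 1, geom = 1; λ = 1: alg = 4, geom = 2

Step 1 — factor the characteristic polynomial to read off the algebraic multiplicities:
  χ_A(x) = (x - 1)^4*(x + 1)

Step 2 — compute geometric multiplicities via the rank-nullity identity g(λ) = n − rank(A − λI):
  rank(A − (-1)·I) = 4, so dim ker(A − (-1)·I) = n − 4 = 1
  rank(A − (1)·I) = 3, so dim ker(A − (1)·I) = n − 3 = 2

Summary:
  λ = -1: algebraic multiplicity = 1, geometric multiplicity = 1
  λ = 1: algebraic multiplicity = 4, geometric multiplicity = 2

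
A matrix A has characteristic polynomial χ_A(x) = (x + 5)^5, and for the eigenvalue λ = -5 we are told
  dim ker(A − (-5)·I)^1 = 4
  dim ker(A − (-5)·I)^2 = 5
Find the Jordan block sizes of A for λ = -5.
Block sizes for λ = -5: [2, 1, 1, 1]

From the dimensions of kernels of powers, the number of Jordan blocks of size at least j is d_j − d_{j−1} where d_j = dim ker(N^j) (with d_0 = 0). Computing the differences gives [4, 1].
The number of blocks of size exactly k is (#blocks of size ≥ k) − (#blocks of size ≥ k + 1), so the partition is: 3 block(s) of size 1, 1 block(s) of size 2.
In nonincreasing order the block sizes are [2, 1, 1, 1].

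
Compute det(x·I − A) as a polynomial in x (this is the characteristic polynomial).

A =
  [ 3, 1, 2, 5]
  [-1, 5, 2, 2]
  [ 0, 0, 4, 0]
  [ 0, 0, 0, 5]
x^4 - 17*x^3 + 108*x^2 - 304*x + 320

Expanding det(x·I − A) (e.g. by cofactor expansion or by noting that A is similar to its Jordan form J, which has the same characteristic polynomial as A) gives
  χ_A(x) = x^4 - 17*x^3 + 108*x^2 - 304*x + 320
which factors as (x - 5)*(x - 4)^3. The eigenvalues (with algebraic multiplicities) are λ = 4 with multiplicity 3, λ = 5 with multiplicity 1.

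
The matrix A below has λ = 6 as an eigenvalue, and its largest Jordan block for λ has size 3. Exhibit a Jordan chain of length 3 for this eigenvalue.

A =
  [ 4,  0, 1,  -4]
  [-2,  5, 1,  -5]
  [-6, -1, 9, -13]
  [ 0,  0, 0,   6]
A Jordan chain for λ = 6 of length 3:
v_1 = (-2, 0, -4, 0)ᵀ
v_2 = (-2, -2, -6, 0)ᵀ
v_3 = (1, 0, 0, 0)ᵀ

Let N = A − (6)·I. We want v_3 with N^3 v_3 = 0 but N^2 v_3 ≠ 0; then v_{j-1} := N · v_j for j = 3, …, 2.

Pick v_3 = (1, 0, 0, 0)ᵀ.
Then v_2 = N · v_3 = (-2, -2, -6, 0)ᵀ.
Then v_1 = N · v_2 = (-2, 0, -4, 0)ᵀ.

Sanity check: (A − (6)·I) v_1 = (0, 0, 0, 0)ᵀ = 0. ✓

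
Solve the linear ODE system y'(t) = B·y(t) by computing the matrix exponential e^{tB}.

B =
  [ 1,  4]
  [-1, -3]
e^{tB} =
  [2*t*exp(-t) + exp(-t), 4*t*exp(-t)]
  [-t*exp(-t), -2*t*exp(-t) + exp(-t)]

Strategy: write B = P · J · P⁻¹ where J is a Jordan canonical form, so e^{tB} = P · e^{tJ} · P⁻¹, and e^{tJ} can be computed block-by-block.

B has Jordan form
J =
  [-1,  1]
  [ 0, -1]
(up to reordering of blocks).

Per-block formulas:
  For a 2×2 Jordan block J_2(-1): exp(t · J_2(-1)) = e^(-1t)·(I + t·N), where N is the 2×2 nilpotent shift.

After assembling e^{tJ} and conjugating by P, we get:

e^{tB} =
  [2*t*exp(-t) + exp(-t), 4*t*exp(-t)]
  [-t*exp(-t), -2*t*exp(-t) + exp(-t)]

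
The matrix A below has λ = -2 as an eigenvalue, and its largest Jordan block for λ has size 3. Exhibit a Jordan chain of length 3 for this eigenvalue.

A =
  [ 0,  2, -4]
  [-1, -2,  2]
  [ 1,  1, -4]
A Jordan chain for λ = -2 of length 3:
v_1 = (-2, 0, -1)ᵀ
v_2 = (2, -1, 1)ᵀ
v_3 = (1, 0, 0)ᵀ

Let N = A − (-2)·I. We want v_3 with N^3 v_3 = 0 but N^2 v_3 ≠ 0; then v_{j-1} := N · v_j for j = 3, …, 2.

Pick v_3 = (1, 0, 0)ᵀ.
Then v_2 = N · v_3 = (2, -1, 1)ᵀ.
Then v_1 = N · v_2 = (-2, 0, -1)ᵀ.

Sanity check: (A − (-2)·I) v_1 = (0, 0, 0)ᵀ = 0. ✓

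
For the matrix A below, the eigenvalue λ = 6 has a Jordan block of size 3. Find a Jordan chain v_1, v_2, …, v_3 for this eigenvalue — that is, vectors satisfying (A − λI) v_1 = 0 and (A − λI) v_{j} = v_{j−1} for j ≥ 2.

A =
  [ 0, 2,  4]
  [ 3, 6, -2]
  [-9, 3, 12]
A Jordan chain for λ = 6 of length 3:
v_1 = (6, 0, 9)ᵀ
v_2 = (-6, 3, -9)ᵀ
v_3 = (1, 0, 0)ᵀ

Let N = A − (6)·I. We want v_3 with N^3 v_3 = 0 but N^2 v_3 ≠ 0; then v_{j-1} := N · v_j for j = 3, …, 2.

Pick v_3 = (1, 0, 0)ᵀ.
Then v_2 = N · v_3 = (-6, 3, -9)ᵀ.
Then v_1 = N · v_2 = (6, 0, 9)ᵀ.

Sanity check: (A − (6)·I) v_1 = (0, 0, 0)ᵀ = 0. ✓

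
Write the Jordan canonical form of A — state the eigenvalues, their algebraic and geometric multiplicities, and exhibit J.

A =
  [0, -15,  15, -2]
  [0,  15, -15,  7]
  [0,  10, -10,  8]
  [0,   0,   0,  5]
J_1(0) ⊕ J_1(0) ⊕ J_2(5)

The characteristic polynomial is
  det(x·I − A) = x^4 - 10*x^3 + 25*x^2 = x^2*(x - 5)^2

Eigenvalues and multiplicities (the geometric multiplicity of λ is n − rank(A − λI), which equals the number of Jordan blocks for λ):
  λ = 0: algebraic multiplicity = 2, geometric multiplicity = 2
  λ = 5: algebraic multiplicity = 2, geometric multiplicity = 1

Determining the block sizes for each eigenvalue:
  λ = 0: gm = am = 2, so every block has size 1 → block sizes [1, 1]
  λ = 5: one block (gm = 1), so the single block has size am = 2 → block sizes [2]

Assembling the blocks gives a Jordan form
J =
  [0, 0, 0, 0]
  [0, 0, 0, 0]
  [0, 0, 5, 1]
  [0, 0, 0, 5]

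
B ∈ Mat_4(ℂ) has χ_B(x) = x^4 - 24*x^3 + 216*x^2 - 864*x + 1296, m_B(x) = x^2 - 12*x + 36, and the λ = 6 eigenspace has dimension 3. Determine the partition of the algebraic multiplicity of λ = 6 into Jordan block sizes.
Block sizes for λ = 6: [2, 1, 1]

Step 1 — from the characteristic polynomial, algebraic multiplicity of λ = 6 is 4. From dim ker(B − (6)·I) = 3, there are exactly 3 Jordan blocks for λ = 6.
Step 2 — from the minimal polynomial, the factor (x − 6)^2 tells us the largest block for λ = 6 has size 2.
Step 3 — with total size 4, 3 blocks, and largest block 2, the block sizes (in nonincreasing order) are [2, 1, 1].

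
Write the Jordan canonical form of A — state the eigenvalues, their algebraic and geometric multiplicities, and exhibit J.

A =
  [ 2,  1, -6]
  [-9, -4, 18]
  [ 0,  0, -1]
J_2(-1) ⊕ J_1(-1)

The characteristic polynomial is
  det(x·I − A) = x^3 + 3*x^2 + 3*x + 1 = (x + 1)^3

Eigenvalues and multiplicities (the geometric multiplicity of λ is n − rank(A − λI), which equals the number of Jordan blocks for λ):
  λ = -1: algebraic multiplicity = 3, geometric multiplicity = 2

Determining the block sizes for each eigenvalue:
  λ = -1: 2 blocks summing to 3 forces exactly one block of size 2 and the rest size 1 → block sizes [2, 1]

Assembling the blocks gives a Jordan form
J =
  [-1,  1,  0]
  [ 0, -1,  0]
  [ 0,  0, -1]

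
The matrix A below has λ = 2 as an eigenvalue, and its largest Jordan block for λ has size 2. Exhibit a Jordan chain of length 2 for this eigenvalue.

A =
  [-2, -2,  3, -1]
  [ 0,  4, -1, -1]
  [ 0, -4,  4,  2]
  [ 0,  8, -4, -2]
A Jordan chain for λ = 2 of length 2:
v_1 = (-6, 2, -4, 8)ᵀ
v_2 = (1, 1, 0, 0)ᵀ

Let N = A − (2)·I. We want v_2 with N^2 v_2 = 0 but N^1 v_2 ≠ 0; then v_{j-1} := N · v_j for j = 2, …, 2.

Pick v_2 = (1, 1, 0, 0)ᵀ.
Then v_1 = N · v_2 = (-6, 2, -4, 8)ᵀ.

Sanity check: (A − (2)·I) v_1 = (0, 0, 0, 0)ᵀ = 0. ✓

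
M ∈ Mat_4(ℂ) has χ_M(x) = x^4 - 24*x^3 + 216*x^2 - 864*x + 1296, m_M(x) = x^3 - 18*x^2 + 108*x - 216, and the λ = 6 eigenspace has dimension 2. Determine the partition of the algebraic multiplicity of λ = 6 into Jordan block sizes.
Block sizes for λ = 6: [3, 1]

Step 1 — from the characteristic polynomial, algebraic multiplicity of λ = 6 is 4. From dim ker(M − (6)·I) = 2, there are exactly 2 Jordan blocks for λ = 6.
Step 2 — from the minimal polynomial, the factor (x − 6)^3 tells us the largest block for λ = 6 has size 3.
Step 3 — with total size 4, 2 blocks, and largest block 3, the block sizes (in nonincreasing order) are [3, 1].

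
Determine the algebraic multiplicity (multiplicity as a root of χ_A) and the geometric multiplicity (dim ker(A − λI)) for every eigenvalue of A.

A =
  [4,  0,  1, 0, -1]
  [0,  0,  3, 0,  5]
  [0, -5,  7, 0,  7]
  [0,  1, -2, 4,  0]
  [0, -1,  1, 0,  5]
λ = 4: alg = 5, geom = 3

Step 1 — factor the characteristic polynomial to read off the algebraic multiplicities:
  χ_A(x) = (x - 4)^5

Step 2 — compute geometric multiplicities via the rank-nullity identity g(λ) = n − rank(A − λI):
  rank(A − (4)·I) = 2, so dim ker(A − (4)·I) = n − 2 = 3

Summary:
  λ = 4: algebraic multiplicity = 5, geometric multiplicity = 3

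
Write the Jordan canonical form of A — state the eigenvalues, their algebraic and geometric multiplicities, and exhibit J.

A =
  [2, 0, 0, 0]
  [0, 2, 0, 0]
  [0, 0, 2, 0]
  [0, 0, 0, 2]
J_1(2) ⊕ J_1(2) ⊕ J_1(2) ⊕ J_1(2)

The characteristic polynomial is
  det(x·I − A) = x^4 - 8*x^3 + 24*x^2 - 32*x + 16 = (x - 2)^4

Eigenvalues and multiplicities (the geometric multiplicity of λ is n − rank(A − λI), which equals the number of Jordan blocks for λ):
  λ = 2: algebraic multiplicity = 4, geometric multiplicity = 4

Determining the block sizes for each eigenvalue:
  λ = 2: gm = am = 4, so every block has size 1 → block sizes [1, 1, 1, 1]

Assembling the blocks gives a Jordan form
J =
  [2, 0, 0, 0]
  [0, 2, 0, 0]
  [0, 0, 2, 0]
  [0, 0, 0, 2]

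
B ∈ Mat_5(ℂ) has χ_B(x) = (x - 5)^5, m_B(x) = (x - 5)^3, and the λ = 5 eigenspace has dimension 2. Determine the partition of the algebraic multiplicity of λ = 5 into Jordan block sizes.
Block sizes for λ = 5: [3, 2]

Step 1 — from the characteristic polynomial, algebraic multiplicity of λ = 5 is 5. From dim ker(B − (5)·I) = 2, there are exactly 2 Jordan blocks for λ = 5.
Step 2 — from the minimal polynomial, the factor (x − 5)^3 tells us the largest block for λ = 5 has size 3.
Step 3 — with total size 5, 2 blocks, and largest block 3, the block sizes (in nonincreasing order) are [3, 2].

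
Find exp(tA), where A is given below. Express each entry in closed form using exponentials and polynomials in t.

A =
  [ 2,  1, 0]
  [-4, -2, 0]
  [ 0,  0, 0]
e^{tA} =
  [2*t + 1, t, 0]
  [-4*t, 1 - 2*t, 0]
  [0, 0, 1]

Strategy: write A = P · J · P⁻¹ where J is a Jordan canonical form, so e^{tA} = P · e^{tJ} · P⁻¹, and e^{tJ} can be computed block-by-block.

A has Jordan form
J =
  [0, 1, 0]
  [0, 0, 0]
  [0, 0, 0]
(up to reordering of blocks).

Per-block formulas:
  For a 1×1 block at λ = 0: exp(t · [0]) = [e^(0t)].
  For a 2×2 Jordan block J_2(0): exp(t · J_2(0)) = e^(0t)·(I + t·N), where N is the 2×2 nilpotent shift.

After assembling e^{tJ} and conjugating by P, we get:

e^{tA} =
  [2*t + 1, t, 0]
  [-4*t, 1 - 2*t, 0]
  [0, 0, 1]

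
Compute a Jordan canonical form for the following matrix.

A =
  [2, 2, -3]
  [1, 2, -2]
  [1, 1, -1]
J_3(1)

The characteristic polynomial is
  det(x·I − A) = x^3 - 3*x^2 + 3*x - 1 = (x - 1)^3

Eigenvalues and multiplicities (the geometric multiplicity of λ is n − rank(A − λI), which equals the number of Jordan blocks for λ):
  λ = 1: algebraic multiplicity = 3, geometric multiplicity = 1

Determining the block sizes for each eigenvalue:
  λ = 1: one block (gm = 1), so the single block has size am = 3 → block sizes [3]

Assembling the blocks gives a Jordan form
J =
  [1, 1, 0]
  [0, 1, 1]
  [0, 0, 1]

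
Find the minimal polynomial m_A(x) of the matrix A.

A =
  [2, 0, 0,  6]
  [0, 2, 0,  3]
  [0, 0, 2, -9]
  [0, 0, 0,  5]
x^2 - 7*x + 10

The characteristic polynomial is χ_A(x) = (x - 5)*(x - 2)^3, so the eigenvalues are known. The minimal polynomial is
  m_A(x) = Π_λ (x − λ)^{k_λ}
where k_λ is the size of the *largest* Jordan block for λ (equivalently, the smallest k with (A − λI)^k v = 0 for every generalised eigenvector v of λ).

  λ = 2: largest Jordan block has size 1, contributing (x − 2)
  λ = 5: largest Jordan block has size 1, contributing (x − 5)

So m_A(x) = (x - 5)*(x - 2) = x^2 - 7*x + 10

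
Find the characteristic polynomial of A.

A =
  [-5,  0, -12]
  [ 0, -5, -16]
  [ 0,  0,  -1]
x^3 + 11*x^2 + 35*x + 25

Expanding det(x·I − A) (e.g. by cofactor expansion or by noting that A is similar to its Jordan form J, which has the same characteristic polynomial as A) gives
  χ_A(x) = x^3 + 11*x^2 + 35*x + 25
which factors as (x + 1)*(x + 5)^2. The eigenvalues (with algebraic multiplicities) are λ = -5 with multiplicity 2, λ = -1 with multiplicity 1.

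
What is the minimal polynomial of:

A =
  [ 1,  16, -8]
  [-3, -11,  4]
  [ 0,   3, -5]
x^3 + 15*x^2 + 75*x + 125

The characteristic polynomial is χ_A(x) = (x + 5)^3, so the eigenvalues are known. The minimal polynomial is
  m_A(x) = Π_λ (x − λ)^{k_λ}
where k_λ is the size of the *largest* Jordan block for λ (equivalently, the smallest k with (A − λI)^k v = 0 for every generalised eigenvector v of λ).

  λ = -5: largest Jordan block has size 3, contributing (x + 5)^3

So m_A(x) = (x + 5)^3 = x^3 + 15*x^2 + 75*x + 125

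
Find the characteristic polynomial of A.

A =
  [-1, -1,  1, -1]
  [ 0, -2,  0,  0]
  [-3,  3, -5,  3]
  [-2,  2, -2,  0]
x^4 + 8*x^3 + 24*x^2 + 32*x + 16

Expanding det(x·I − A) (e.g. by cofactor expansion or by noting that A is similar to its Jordan form J, which has the same characteristic polynomial as A) gives
  χ_A(x) = x^4 + 8*x^3 + 24*x^2 + 32*x + 16
which factors as (x + 2)^4. The eigenvalues (with algebraic multiplicities) are λ = -2 with multiplicity 4.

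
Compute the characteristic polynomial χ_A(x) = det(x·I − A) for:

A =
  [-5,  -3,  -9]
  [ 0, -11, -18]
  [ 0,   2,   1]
x^3 + 15*x^2 + 75*x + 125

Expanding det(x·I − A) (e.g. by cofactor expansion or by noting that A is similar to its Jordan form J, which has the same characteristic polynomial as A) gives
  χ_A(x) = x^3 + 15*x^2 + 75*x + 125
which factors as (x + 5)^3. The eigenvalues (with algebraic multiplicities) are λ = -5 with multiplicity 3.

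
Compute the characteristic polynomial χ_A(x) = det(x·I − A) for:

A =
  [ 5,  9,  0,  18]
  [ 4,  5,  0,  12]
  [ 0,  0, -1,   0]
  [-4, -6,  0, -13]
x^4 + 4*x^3 + 6*x^2 + 4*x + 1

Expanding det(x·I − A) (e.g. by cofactor expansion or by noting that A is similar to its Jordan form J, which has the same characteristic polynomial as A) gives
  χ_A(x) = x^4 + 4*x^3 + 6*x^2 + 4*x + 1
which factors as (x + 1)^4. The eigenvalues (with algebraic multiplicities) are λ = -1 with multiplicity 4.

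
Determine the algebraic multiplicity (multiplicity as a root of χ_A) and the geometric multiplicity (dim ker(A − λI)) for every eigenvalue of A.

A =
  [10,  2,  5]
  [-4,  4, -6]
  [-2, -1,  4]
λ = 6: alg = 3, geom = 1

Step 1 — factor the characteristic polynomial to read off the algebraic multiplicities:
  χ_A(x) = (x - 6)^3

Step 2 — compute geometric multiplicities via the rank-nullity identity g(λ) = n − rank(A − λI):
  rank(A − (6)·I) = 2, so dim ker(A − (6)·I) = n − 2 = 1

Summary:
  λ = 6: algebraic multiplicity = 3, geometric multiplicity = 1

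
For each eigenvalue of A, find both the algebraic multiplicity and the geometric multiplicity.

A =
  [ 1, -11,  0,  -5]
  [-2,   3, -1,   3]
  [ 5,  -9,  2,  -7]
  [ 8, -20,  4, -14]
λ = -2: alg = 4, geom = 2

Step 1 — factor the characteristic polynomial to read off the algebraic multiplicities:
  χ_A(x) = (x + 2)^4

Step 2 — compute geometric multiplicities via the rank-nullity identity g(λ) = n − rank(A − λI):
  rank(A − (-2)·I) = 2, so dim ker(A − (-2)·I) = n − 2 = 2

Summary:
  λ = -2: algebraic multiplicity = 4, geometric multiplicity = 2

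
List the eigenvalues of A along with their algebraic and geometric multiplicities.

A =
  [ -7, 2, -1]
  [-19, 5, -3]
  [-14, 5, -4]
λ = -2: alg = 3, geom = 1

Step 1 — factor the characteristic polynomial to read off the algebraic multiplicities:
  χ_A(x) = (x + 2)^3

Step 2 — compute geometric multiplicities via the rank-nullity identity g(λ) = n − rank(A − λI):
  rank(A − (-2)·I) = 2, so dim ker(A − (-2)·I) = n − 2 = 1

Summary:
  λ = -2: algebraic multiplicity = 3, geometric multiplicity = 1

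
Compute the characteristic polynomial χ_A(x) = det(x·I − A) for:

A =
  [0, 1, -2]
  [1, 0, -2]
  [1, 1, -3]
x^3 + 3*x^2 + 3*x + 1

Expanding det(x·I − A) (e.g. by cofactor expansion or by noting that A is similar to its Jordan form J, which has the same characteristic polynomial as A) gives
  χ_A(x) = x^3 + 3*x^2 + 3*x + 1
which factors as (x + 1)^3. The eigenvalues (with algebraic multiplicities) are λ = -1 with multiplicity 3.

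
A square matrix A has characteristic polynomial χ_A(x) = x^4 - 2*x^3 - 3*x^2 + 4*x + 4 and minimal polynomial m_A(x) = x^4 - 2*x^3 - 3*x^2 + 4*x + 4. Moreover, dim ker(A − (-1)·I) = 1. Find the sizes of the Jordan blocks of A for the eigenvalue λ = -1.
Block sizes for λ = -1: [2]

Step 1 — from the characteristic polynomial, algebraic multiplicity of λ = -1 is 2. From dim ker(A − (-1)·I) = 1, there are exactly 1 Jordan blocks for λ = -1.
Step 2 — from the minimal polynomial, the factor (x + 1)^2 tells us the largest block for λ = -1 has size 2.
Step 3 — with total size 2, 1 blocks, and largest block 2, the block sizes (in nonincreasing order) are [2].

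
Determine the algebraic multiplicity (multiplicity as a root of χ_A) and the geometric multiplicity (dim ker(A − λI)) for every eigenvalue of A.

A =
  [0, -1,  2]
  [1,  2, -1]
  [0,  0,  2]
λ = 1: alg = 2, geom = 1; λ = 2: alg = 1, geom = 1

Step 1 — factor the characteristic polynomial to read off the algebraic multiplicities:
  χ_A(x) = (x - 2)*(x - 1)^2

Step 2 — compute geometric multiplicities via the rank-nullity identity g(λ) = n − rank(A − λI):
  rank(A − (1)·I) = 2, so dim ker(A − (1)·I) = n − 2 = 1
  rank(A − (2)·I) = 2, so dim ker(A − (2)·I) = n − 2 = 1

Summary:
  λ = 1: algebraic multiplicity = 2, geometric multiplicity = 1
  λ = 2: algebraic multiplicity = 1, geometric multiplicity = 1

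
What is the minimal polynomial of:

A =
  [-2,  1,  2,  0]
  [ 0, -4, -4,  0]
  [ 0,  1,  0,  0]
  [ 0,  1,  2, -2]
x^2 + 4*x + 4

The characteristic polynomial is χ_A(x) = (x + 2)^4, so the eigenvalues are known. The minimal polynomial is
  m_A(x) = Π_λ (x − λ)^{k_λ}
where k_λ is the size of the *largest* Jordan block for λ (equivalently, the smallest k with (A − λI)^k v = 0 for every generalised eigenvector v of λ).

  λ = -2: largest Jordan block has size 2, contributing (x + 2)^2

So m_A(x) = (x + 2)^2 = x^2 + 4*x + 4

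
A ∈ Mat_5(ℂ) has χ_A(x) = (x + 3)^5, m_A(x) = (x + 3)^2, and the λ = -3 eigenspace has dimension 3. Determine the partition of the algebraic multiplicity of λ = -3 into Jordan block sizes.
Block sizes for λ = -3: [2, 2, 1]

Step 1 — from the characteristic polynomial, algebraic multiplicity of λ = -3 is 5. From dim ker(A − (-3)·I) = 3, there are exactly 3 Jordan blocks for λ = -3.
Step 2 — from the minimal polynomial, the factor (x + 3)^2 tells us the largest block for λ = -3 has size 2.
Step 3 — with total size 5, 3 blocks, and largest block 2, the block sizes (in nonincreasing order) are [2, 2, 1].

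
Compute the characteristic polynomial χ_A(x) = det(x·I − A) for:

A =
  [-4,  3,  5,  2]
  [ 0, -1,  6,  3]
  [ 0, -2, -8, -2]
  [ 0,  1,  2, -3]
x^4 + 16*x^3 + 96*x^2 + 256*x + 256

Expanding det(x·I − A) (e.g. by cofactor expansion or by noting that A is similar to its Jordan form J, which has the same characteristic polynomial as A) gives
  χ_A(x) = x^4 + 16*x^3 + 96*x^2 + 256*x + 256
which factors as (x + 4)^4. The eigenvalues (with algebraic multiplicities) are λ = -4 with multiplicity 4.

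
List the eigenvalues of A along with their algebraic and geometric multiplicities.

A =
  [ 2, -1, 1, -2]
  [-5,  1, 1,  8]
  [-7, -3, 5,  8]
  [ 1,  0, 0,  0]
λ = 2: alg = 4, geom = 2

Step 1 — factor the characteristic polynomial to read off the algebraic multiplicities:
  χ_A(x) = (x - 2)^4

Step 2 — compute geometric multiplicities via the rank-nullity identity g(λ) = n − rank(A − λI):
  rank(A − (2)·I) = 2, so dim ker(A − (2)·I) = n − 2 = 2

Summary:
  λ = 2: algebraic multiplicity = 4, geometric multiplicity = 2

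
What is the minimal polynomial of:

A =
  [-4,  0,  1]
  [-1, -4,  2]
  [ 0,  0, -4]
x^3 + 12*x^2 + 48*x + 64

The characteristic polynomial is χ_A(x) = (x + 4)^3, so the eigenvalues are known. The minimal polynomial is
  m_A(x) = Π_λ (x − λ)^{k_λ}
where k_λ is the size of the *largest* Jordan block for λ (equivalently, the smallest k with (A − λI)^k v = 0 for every generalised eigenvector v of λ).

  λ = -4: largest Jordan block has size 3, contributing (x + 4)^3

So m_A(x) = (x + 4)^3 = x^3 + 12*x^2 + 48*x + 64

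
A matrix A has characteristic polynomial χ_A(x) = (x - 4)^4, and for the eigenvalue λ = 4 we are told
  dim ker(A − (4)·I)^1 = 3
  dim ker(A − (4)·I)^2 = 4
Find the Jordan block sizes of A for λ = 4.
Block sizes for λ = 4: [2, 1, 1]

From the dimensions of kernels of powers, the number of Jordan blocks of size at least j is d_j − d_{j−1} where d_j = dim ker(N^j) (with d_0 = 0). Computing the differences gives [3, 1].
The number of blocks of size exactly k is (#blocks of size ≥ k) − (#blocks of size ≥ k + 1), so the partition is: 2 block(s) of size 1, 1 block(s) of size 2.
In nonincreasing order the block sizes are [2, 1, 1].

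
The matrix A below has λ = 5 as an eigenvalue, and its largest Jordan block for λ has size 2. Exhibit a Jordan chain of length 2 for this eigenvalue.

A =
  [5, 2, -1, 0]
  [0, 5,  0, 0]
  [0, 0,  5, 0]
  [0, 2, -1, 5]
A Jordan chain for λ = 5 of length 2:
v_1 = (2, 0, 0, 2)ᵀ
v_2 = (0, 1, 0, 0)ᵀ

Let N = A − (5)·I. We want v_2 with N^2 v_2 = 0 but N^1 v_2 ≠ 0; then v_{j-1} := N · v_j for j = 2, …, 2.

Pick v_2 = (0, 1, 0, 0)ᵀ.
Then v_1 = N · v_2 = (2, 0, 0, 2)ᵀ.

Sanity check: (A − (5)·I) v_1 = (0, 0, 0, 0)ᵀ = 0. ✓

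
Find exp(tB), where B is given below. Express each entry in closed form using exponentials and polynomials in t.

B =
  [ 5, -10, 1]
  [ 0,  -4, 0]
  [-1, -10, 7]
e^{tB} =
  [-t*exp(6*t) + exp(6*t), -exp(6*t) + exp(-4*t), t*exp(6*t)]
  [0, exp(-4*t), 0]
  [-t*exp(6*t), -exp(6*t) + exp(-4*t), t*exp(6*t) + exp(6*t)]

Strategy: write B = P · J · P⁻¹ where J is a Jordan canonical form, so e^{tB} = P · e^{tJ} · P⁻¹, and e^{tJ} can be computed block-by-block.

B has Jordan form
J =
  [-4, 0, 0]
  [ 0, 6, 1]
  [ 0, 0, 6]
(up to reordering of blocks).

Per-block formulas:
  For a 2×2 Jordan block J_2(6): exp(t · J_2(6)) = e^(6t)·(I + t·N), where N is the 2×2 nilpotent shift.
  For a 1×1 block at λ = -4: exp(t · [-4]) = [e^(-4t)].

After assembling e^{tJ} and conjugating by P, we get:

e^{tB} =
  [-t*exp(6*t) + exp(6*t), -exp(6*t) + exp(-4*t), t*exp(6*t)]
  [0, exp(-4*t), 0]
  [-t*exp(6*t), -exp(6*t) + exp(-4*t), t*exp(6*t) + exp(6*t)]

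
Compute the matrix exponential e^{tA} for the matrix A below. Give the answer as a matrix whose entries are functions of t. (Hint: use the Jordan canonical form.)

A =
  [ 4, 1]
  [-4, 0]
e^{tA} =
  [2*t*exp(2*t) + exp(2*t), t*exp(2*t)]
  [-4*t*exp(2*t), -2*t*exp(2*t) + exp(2*t)]

Strategy: write A = P · J · P⁻¹ where J is a Jordan canonical form, so e^{tA} = P · e^{tJ} · P⁻¹, and e^{tJ} can be computed block-by-block.

A has Jordan form
J =
  [2, 1]
  [0, 2]
(up to reordering of blocks).

Per-block formulas:
  For a 2×2 Jordan block J_2(2): exp(t · J_2(2)) = e^(2t)·(I + t·N), where N is the 2×2 nilpotent shift.

After assembling e^{tJ} and conjugating by P, we get:

e^{tA} =
  [2*t*exp(2*t) + exp(2*t), t*exp(2*t)]
  [-4*t*exp(2*t), -2*t*exp(2*t) + exp(2*t)]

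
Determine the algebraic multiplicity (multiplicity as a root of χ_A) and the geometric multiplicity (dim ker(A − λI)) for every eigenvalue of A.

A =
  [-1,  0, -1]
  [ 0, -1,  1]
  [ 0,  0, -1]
λ = -1: alg = 3, geom = 2

Step 1 — factor the characteristic polynomial to read off the algebraic multiplicities:
  χ_A(x) = (x + 1)^3

Step 2 — compute geometric multiplicities via the rank-nullity identity g(λ) = n − rank(A − λI):
  rank(A − (-1)·I) = 1, so dim ker(A − (-1)·I) = n − 1 = 2

Summary:
  λ = -1: algebraic multiplicity = 3, geometric multiplicity = 2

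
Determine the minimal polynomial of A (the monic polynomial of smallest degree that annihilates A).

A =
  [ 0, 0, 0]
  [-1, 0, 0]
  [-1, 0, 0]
x^2

The characteristic polynomial is χ_A(x) = x^3, so the eigenvalues are known. The minimal polynomial is
  m_A(x) = Π_λ (x − λ)^{k_λ}
where k_λ is the size of the *largest* Jordan block for λ (equivalently, the smallest k with (A − λI)^k v = 0 for every generalised eigenvector v of λ).

  λ = 0: largest Jordan block has size 2, contributing (x − 0)^2

So m_A(x) = x^2 = x^2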